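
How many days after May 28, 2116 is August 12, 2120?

1537

May 28, 2116 → May 28, 2117: 365 days.
May 28, 2117 → May 28, 2118: 365 days.
May 28, 2118 → May 28, 2119: 365 days.
May 28, 2119 → May 28, 2120: 366 days (2120 is a leap year).
May 2120: 31 − 28 = 3 days remain.
Then June (30), July (31): 30 + 31 = 61 days.
August 1–12, 2120: 12 days.
Residual: 76 days.
Total: 1537 days.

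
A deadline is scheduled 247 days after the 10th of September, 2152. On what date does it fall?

the 15th of May, 2153

Count 247 days after September 10, 2152:
September 2152: 30 − 10 = 20 days remain.
Then October (31), November (30), December (31), January (31), February 2153 (28), March (31), April (30): 31 + 30 + 31 + 31 + 28 + 31 + 30 = 212 days.
May 1–15, 2153: 15 days.
Total: 20 + 212 + 15 = 247 days.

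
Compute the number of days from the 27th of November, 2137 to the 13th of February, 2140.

Day-of-year of November 27, 2137: 331.
Day-of-year of February 13, 2140: 44.
2137 has 365 days, so 365 − 331 = 34 days remain in 2137.
Full years: 2138: 365; 2139: 365. Sum = 730.
Total: 34 + 730 + 44 = 808 days.

808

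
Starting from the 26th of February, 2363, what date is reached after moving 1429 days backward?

the 30th of March, 2359

Count 1429 days before February 26, 2363:
March 30, 2359 → March 30, 2360: 366 days (2360 is a leap year).
March 30, 2360 → March 30, 2361: 365 days.
March 30, 2361 → March 30, 2362: 365 days.
March 2362: 31 − 30 = 1 day remains.
Then 10 full months totalling 306 days.
February 1–26, 2363: 26 days (2363 is not a leap year).
Residual: 333 days.
Total: 1429 days.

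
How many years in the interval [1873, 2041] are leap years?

41

Years divisible by 4: 1876, 1880, …, 2040 — 42 in all.
Of these, 1900 is divisible by 100 but not 400, so not leap.
2000 is divisible by 400, so still leap.
Leap years: 42 − 1 = 41.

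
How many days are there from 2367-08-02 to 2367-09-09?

August 2367: 31 − 2 = 29 days remain.
September 1–9, 2367: 9 days.
Total: 29 + 9 = 38 days.

38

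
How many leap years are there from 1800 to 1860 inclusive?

15

Years divisible by 4: 1800, 1804, …, 1860 — 16 in all.
Of these, 1800 is divisible by 100 but not 400, so not leap.
Leap years: 16 − 1 = 15.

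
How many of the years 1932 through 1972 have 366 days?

11

Years divisible by 4 in [1932, 1972]: 1932, 1936, 1940, 1944, 1948, 1952, 1956, 1960, 1964, 1968, 1972.
No century exceptions apply. Count: 11.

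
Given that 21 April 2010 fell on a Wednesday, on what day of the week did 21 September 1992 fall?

Count forward from the earlier date (September 21, 1992) to the later (April 21, 2010):
From September 21, 1992 to September 21, 2009: 17 years, of which 4 contain a Feb 29 — 13×365 + 4×366 = 6209 days.
(2000 is a leap year (divisible by 400).)
September 2009: 30 − 21 = 9 days remain.
Then October (31), November (30), December (31), January (31), February 2010 (28), March (31): 31 + 30 + 31 + 31 + 28 + 31 = 182 days.
April 1–21, 2010: 21 days.
Residual: 212 days.
Total: 6421 days.
6421 mod 7 = 2, so 2 days before Wednesday is Monday.

Monday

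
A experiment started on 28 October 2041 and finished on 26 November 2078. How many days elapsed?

13543

Day-of-year of October 28, 2041: 301.
Day-of-year of November 26, 2078: 330.
2041 has 365 days, so 365 − 301 = 64 days remain in 2041.
Full years 2042–2077: 27 common + 9 leap = 27×365 + 9×366 = 13149 days.
Total: 64 + 13149 + 330 = 13543 days.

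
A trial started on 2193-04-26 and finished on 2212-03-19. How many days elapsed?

6901

From April 26, 2193 to April 26, 2211: 18 years, of which 3 contain a Feb 29 — 15×365 + 3×366 = 6573 days.
(2200 is not a leap year (divisible by 100 but not 400).)
April 2211: 30 − 26 = 4 days remain.
Then 10 full months totalling 305 days.
March 1–19, 2212: 19 days.
Residual: 328 days.
Total: 6901 days.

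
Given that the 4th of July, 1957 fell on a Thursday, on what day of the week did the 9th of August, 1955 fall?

Count forward from the earlier date (August 9, 1955) to the later (July 4, 1957):
Day-of-year of August 9, 1955: 221.
Day-of-year of July 4, 1957: 185.
1955 has 365 days, so 365 − 221 = 144 days remain in 1955.
Full years: 1956: 366. Sum = 366.
Total: 144 + 366 + 185 = 695 days.
695 mod 7 = 2, so 2 days before Thursday is Tuesday.

Tuesday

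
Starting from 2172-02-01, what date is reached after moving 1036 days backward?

2169-04-01

Count 1036 days before February 1, 2172:
Day-of-year of April 1, 2169: 91.
Day-of-year of February 1, 2172: 32.
2169 has 365 days, so 365 − 91 = 274 days remain in 2169.
Full years: 2170: 365; 2171: 365. Sum = 730.
Total: 274 + 730 + 32 = 1036 days.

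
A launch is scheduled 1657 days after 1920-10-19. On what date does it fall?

1925-05-03

Count 1657 days after October 19, 1920:
October 19, 1920 → October 19, 1921: 365 days.
October 19, 1921 → October 19, 1922: 365 days.
October 19, 1922 → October 19, 1923: 365 days.
October 19, 1923 → October 19, 1924: 366 days (1924 is a leap year).
October 1924: 31 − 19 = 12 days remain.
Then November (30), December (31), January (31), February 1925 (28), March (31), April (30): 30 + 31 + 31 + 28 + 31 + 30 = 181 days.
May 1–3, 1925: 3 days.
Residual: 196 days.
Total: 1657 days.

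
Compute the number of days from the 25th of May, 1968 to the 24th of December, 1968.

213

May 1968: 31 − 25 = 6 days remain.
Then June (30), July (31), August (31), September (30), October (31), November (30): 30 + 31 + 31 + 30 + 31 + 30 = 183 days.
December 1–24, 1968: 24 days.
Total: 6 + 183 + 24 = 213 days.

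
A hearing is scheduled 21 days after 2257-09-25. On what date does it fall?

2257-10-16

Count 21 days after September 25, 2257:
September 2257: 30 − 25 = 5 days remain.
October 1–16, 2257: 16 days.
Total: 5 + 16 = 21 days.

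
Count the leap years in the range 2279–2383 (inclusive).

Years divisible by 4: 2280, 2284, …, 2380 — 26 in all.
Of these, 2300 is divisible by 100 but not 400, so not leap.
Leap years: 26 − 1 = 25.

25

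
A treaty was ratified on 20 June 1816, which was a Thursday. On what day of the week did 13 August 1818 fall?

Thursday

June 20, 1816 → June 20, 1817: 365 days.
June 20, 1817 → June 20, 1818: 365 days.
June 1818: 30 − 20 = 10 days remain.
Then July (31): 31 days.
August 1–13, 1818: 13 days.
Residual: 54 days.
Total: 784 days.
784 is a multiple of 7, so 13 August 1818 falls on the same weekday: Thursday.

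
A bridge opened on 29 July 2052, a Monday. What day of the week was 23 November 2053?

July 2052: 31 − 29 = 2 days remain.
Then 15 full months totalling 457 days.
November 1–23, 2053: 23 days.
Total: 2 + 457 + 23 = 482 days.
482 mod 7 = 6, so 6 days after Monday is Sunday.

Sunday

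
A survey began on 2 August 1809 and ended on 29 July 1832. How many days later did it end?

From August 2, 1809 to August 2, 1831: 22 years, of which 5 contain a Feb 29 — 17×365 + 5×366 = 8035 days.
August 1831: 31 − 2 = 29 days remain.
Then 10 full months totalling 304 days.
July 1–29, 1832: 29 days.
Residual: 362 days.
Total: 8397 days.

8397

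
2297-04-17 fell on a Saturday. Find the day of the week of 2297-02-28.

Sunday

Count forward from the earlier date (February 28, 2297) to the later (April 17, 2297):
February 2297: 28 − 28 = 0 days remain (2297 is not a leap year, so February has 28 days).
Then March (31): 31 days.
April 1–17, 2297: 17 days.
Total: 0 + 31 + 17 = 48 days.
48 mod 7 = 6, so 6 days before Saturday is Sunday.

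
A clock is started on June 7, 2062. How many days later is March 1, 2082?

7207

Day-of-year of June 7, 2062: 158.
Day-of-year of March 1, 2082: 60.
2062 has 365 days, so 365 − 158 = 207 days remain in 2062.
Full years 2063–2081: 14 common + 5 leap = 14×365 + 5×366 = 6940 days.
Total: 207 + 6940 + 60 = 7207 days.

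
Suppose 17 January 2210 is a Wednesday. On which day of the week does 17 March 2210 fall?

Saturday

January 2210: 31 − 17 = 14 days remain.
Then February 2210 (28): 28 days.
March 1–17, 2210: 17 days.
Total: 14 + 28 + 17 = 59 days.
59 mod 7 = 3, so 3 days after Wednesday is Saturday.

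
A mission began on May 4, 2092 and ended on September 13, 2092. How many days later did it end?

132

May 2092: 31 − 4 = 27 days remain.
Then June (30), July (31), August (31): 30 + 31 + 31 = 92 days.
September 1–13, 2092: 13 days.
Total: 27 + 92 + 13 = 132 days.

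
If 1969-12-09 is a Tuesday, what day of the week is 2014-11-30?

Sunday

Day-of-year of December 9, 1969: 343.
Day-of-year of November 30, 2014: 334.
1969 has 365 days, so 365 − 343 = 22 days remain in 1969.
Full years 1970–2013: 33 common + 11 leap = 33×365 + 11×366 = 16071 days.
Total: 22 + 16071 + 334 = 16427 days.
16427 mod 7 = 5, so 5 days after Tuesday is Sunday.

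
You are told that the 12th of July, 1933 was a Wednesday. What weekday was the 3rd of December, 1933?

Sunday

July 1933: 31 − 12 = 19 days remain.
Then August (31), September (30), October (31), November (30): 31 + 30 + 31 + 30 = 122 days.
December 1–3, 1933: 3 days.
Total: 19 + 122 + 3 = 144 days.
144 mod 7 = 4, so 4 days after Wednesday is Sunday.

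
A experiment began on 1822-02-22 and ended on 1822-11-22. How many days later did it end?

February 1822: 28 − 22 = 6 days remain (1822 is not a leap year, so February has 28 days).
Then March (31), April (30), May (31), June (30), July (31), August (31), September (30), October (31): 31 + 30 + 31 + 30 + 31 + 31 + 30 + 31 = 245 days.
November 1–22, 1822: 22 days.
Total: 6 + 245 + 22 = 273 days.

273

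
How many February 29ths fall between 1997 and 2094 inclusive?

24

Years divisible by 4: 2000, 2004, …, 2092 — 24 in all.
2000 is divisible by 400, so still leap.
No century exceptions apply. Count: 24.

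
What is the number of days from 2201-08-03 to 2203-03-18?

Day-of-year of August 3, 2201: 215.
Day-of-year of March 18, 2203: 77.
2201 has 365 days, so 365 − 215 = 150 days remain in 2201.
Full years: 2202: 365. Sum = 365.
Total: 150 + 365 + 77 = 592 days.

592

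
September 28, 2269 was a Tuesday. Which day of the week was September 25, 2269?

Saturday

Count forward from the earlier date (September 25, 2269) to the later (September 28, 2269):
Within September 2269: 28 − 25 = 3 days.
3 mod 7 = 3, so 3 days before Tuesday is Saturday.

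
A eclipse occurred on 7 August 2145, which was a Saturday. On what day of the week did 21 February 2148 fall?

Wednesday

Day-of-year of August 7, 2145: 219.
Day-of-year of February 21, 2148: 52.
2145 has 365 days, so 365 − 219 = 146 days remain in 2145.
Full years: 2146: 365; 2147: 365. Sum = 730.
Total: 146 + 730 + 52 = 928 days.
928 mod 7 = 4, so 4 days after Saturday is Wednesday.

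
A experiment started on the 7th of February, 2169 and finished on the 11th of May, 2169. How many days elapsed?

93

February 2169: 28 − 7 = 21 days remain (2169 is not a leap year, so February has 28 days).
Then March (31), April (30): 31 + 30 = 61 days.
May 1–11, 2169: 11 days.
Total: 21 + 61 + 11 = 93 days.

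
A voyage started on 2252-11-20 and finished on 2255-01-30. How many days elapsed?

Day-of-year of November 20, 2252: 325.
Day-of-year of January 30, 2255: 30.
2252 has 366 days, so 366 − 325 = 41 days remain in 2252.
Full years: 2253: 365; 2254: 365. Sum = 730.
Total: 41 + 730 + 30 = 801 days.

801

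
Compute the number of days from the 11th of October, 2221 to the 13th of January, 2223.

459

Day-of-year of October 11, 2221: 284.
Day-of-year of January 13, 2223: 13.
2221 has 365 days, so 365 − 284 = 81 days remain in 2221.
Full years: 2222: 365. Sum = 365.
Total: 81 + 365 + 13 = 459 days.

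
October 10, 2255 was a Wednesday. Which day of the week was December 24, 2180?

Sunday

Count forward from the earlier date (December 24, 2180) to the later (October 10, 2255):
Day-of-year of December 24, 2180: 359.
Day-of-year of October 10, 2255: 283.
2180 has 366 days, so 366 − 359 = 7 days remain in 2180.
Full years 2181–2254: 57 common + 17 leap = 57×365 + 17×366 = 27027 days.
Total: 7 + 27027 + 283 = 27317 days.
27317 mod 7 = 3, so 3 days before Wednesday is Sunday.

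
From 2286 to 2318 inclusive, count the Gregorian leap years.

Years divisible by 4 in [2286, 2318]: 2288, 2292, 2296, 2300, 2304, 2308, 2312, 2316.
Of these, 2300 is divisible by 100 but not 400, so not leap.
Leap years: 8 − 1 = 7.

7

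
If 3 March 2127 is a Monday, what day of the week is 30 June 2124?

Count forward from the earlier date (June 30, 2124) to the later (March 3, 2127):
Day-of-year of June 30, 2124: 182.
Day-of-year of March 3, 2127: 62.
2124 has 366 days, so 366 − 182 = 184 days remain in 2124.
Full years: 2125: 365; 2126: 365. Sum = 730.
Total: 184 + 730 + 62 = 976 days.
976 mod 7 = 3, so 3 days before Monday is Friday.

Friday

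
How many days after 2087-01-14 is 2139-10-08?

19259

Day-of-year of January 14, 2087: 14.
Day-of-year of October 8, 2139: 281.
2087 has 365 days, so 365 − 14 = 351 days remain in 2087.
Full years 2088–2138: 39 common + 12 leap = 39×365 + 12×366 = 18627 days.
Total: 351 + 18627 + 281 = 19259 days.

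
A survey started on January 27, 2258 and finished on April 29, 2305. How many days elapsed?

17258

Day-of-year of January 27, 2258: 27.
Day-of-year of April 29, 2305: 119.
2258 has 365 days, so 365 − 27 = 338 days remain in 2258.
Full years 2259–2304: 35 common + 11 leap = 35×365 + 11×366 = 16801 days.
Total: 338 + 16801 + 119 = 17258 days.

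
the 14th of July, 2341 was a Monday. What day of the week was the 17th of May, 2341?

Saturday

Count forward from the earlier date (May 17, 2341) to the later (July 14, 2341):
May 2341: 31 − 17 = 14 days remain.
Then June (30): 30 days.
July 1–14, 2341: 14 days.
Total: 14 + 30 + 14 = 58 days.
58 mod 7 = 2, so 2 days before Monday is Saturday.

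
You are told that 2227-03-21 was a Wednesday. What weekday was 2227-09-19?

Wednesday

March 2227: 31 − 21 = 10 days remain.
Then April (30), May (31), June (30), July (31), August (31): 30 + 31 + 30 + 31 + 31 = 153 days.
September 1–19, 2227: 19 days.
Total: 10 + 153 + 19 = 182 days.
182 is a multiple of 7, so 2227-09-19 falls on the same weekday: Wednesday.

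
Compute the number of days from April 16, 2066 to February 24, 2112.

16749

From April 16, 2066 to April 16, 2111: 45 years, of which 10 contain a Feb 29 — 35×365 + 10×366 = 16435 days.
(2100 is not a leap year (divisible by 100 but not 400).)
April 2111: 30 − 16 = 14 days remain.
Then 9 full months totalling 276 days.
February 1–24, 2112: 24 days (2112 is a leap year).
Residual: 314 days.
Total: 16749 days.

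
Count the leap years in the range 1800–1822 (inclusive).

5

Years divisible by 4 in [1800, 1822]: 1800, 1804, 1808, 1812, 1816, 1820.
Of these, 1800 is divisible by 100 but not 400, so not leap.
Leap years: 6 − 1 = 5.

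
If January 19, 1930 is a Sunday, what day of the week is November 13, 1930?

Thursday

January 1930: 31 − 19 = 12 days remain.
Then 9 full months totalling 273 days.
November 1–13, 1930: 13 days.
Total: 12 + 273 + 13 = 298 days.
298 mod 7 = 4, so 4 days after Sunday is Thursday.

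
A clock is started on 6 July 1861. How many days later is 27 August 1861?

July 1861: 31 − 6 = 25 days remain.
August 1–27, 1861: 27 days.
Total: 25 + 27 = 52 days.

52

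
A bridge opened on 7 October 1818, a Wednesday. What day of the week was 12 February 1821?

Monday

Day-of-year of October 7, 1818: 280.
Day-of-year of February 12, 1821: 43.
1818 has 365 days, so 365 − 280 = 85 days remain in 1818.
Full years: 1819: 365; 1820: 366. Sum = 731.
Total: 85 + 731 + 43 = 859 days.
859 mod 7 = 5, so 5 days after Wednesday is Monday.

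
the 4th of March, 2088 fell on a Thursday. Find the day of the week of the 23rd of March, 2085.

Count forward from the earlier date (March 23, 2085) to the later (March 4, 2088):
Day-of-year of March 23, 2085: 82.
Day-of-year of March 4, 2088: 64.
2085 has 365 days, so 365 − 82 = 283 days remain in 2085.
Full years: 2086: 365; 2087: 365. Sum = 730.
Total: 283 + 730 + 64 = 1077 days.
1077 mod 7 = 6, so 6 days before Thursday is Friday.

Friday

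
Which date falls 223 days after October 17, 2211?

May 27, 2212

Count 223 days after October 17, 2211:
Day-of-year of October 17, 2211: 290.
Day-of-year of May 27, 2212: 148.
2211 has 365 days, so 365 − 290 = 75 days remain in 2211.
Total: 75 + 148 = 223 days.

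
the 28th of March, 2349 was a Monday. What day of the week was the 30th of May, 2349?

March 2349: 31 − 28 = 3 days remain.
Then April (30): 30 days.
May 1–30, 2349: 30 days.
Total: 3 + 30 + 30 = 63 days.
63 is a multiple of 7, so the 30th of May, 2349 falls on the same weekday: Monday.

Monday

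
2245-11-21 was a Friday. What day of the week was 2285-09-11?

Friday

From November 21, 2245 to November 21, 2284: 39 years, of which 10 contain a Feb 29 — 29×365 + 10×366 = 14245 days.
November 2284: 30 − 21 = 9 days remain.
Then 9 full months totalling 274 days.
September 1–11, 2285: 11 days.
Residual: 294 days.
Total: 14539 days.
14539 is a multiple of 7, so 2285-09-11 falls on the same weekday: Friday.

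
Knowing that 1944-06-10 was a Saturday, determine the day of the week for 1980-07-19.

Saturday

Day-of-year of June 10, 1944: 162.
Day-of-year of July 19, 1980: 201.
1944 has 366 days, so 366 − 162 = 204 days remain in 1944.
Full years 1945–1979: 27 common + 8 leap = 27×365 + 8×366 = 12783 days.
Total: 204 + 12783 + 201 = 13188 days.
13188 is a multiple of 7, so 1980-07-19 falls on the same weekday: Saturday.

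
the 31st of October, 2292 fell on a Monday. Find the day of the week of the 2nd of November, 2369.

Sunday

From October 31, 2292 to October 31, 2369: 77 years, of which 18 contain a Feb 29 — 59×365 + 18×366 = 28123 days.
(2300 is not a leap year (divisible by 100 but not 400).)
October 2369: 31 − 31 = 0 days remain.
November 1–2, 2369: 2 days.
Residual: 2 days.
Total: 28125 days.
28125 mod 7 = 6, so 6 days after Monday is Sunday.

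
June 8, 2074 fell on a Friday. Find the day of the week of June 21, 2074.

Within June 2074: 21 − 8 = 13 days.
13 mod 7 = 6, so 6 days after Friday is Thursday.

Thursday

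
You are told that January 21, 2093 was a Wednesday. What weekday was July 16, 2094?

Friday

Day-of-year of January 21, 2093: 21.
Day-of-year of July 16, 2094: 197.
2093 has 365 days, so 365 − 21 = 344 days remain in 2093.
Total: 344 + 197 = 541 days.
541 mod 7 = 2, so 2 days after Wednesday is Friday.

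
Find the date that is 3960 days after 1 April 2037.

3 February 2048

Count 3960 days after April 1, 2037:
Day-of-year of April 1, 2037: 91.
Day-of-year of February 3, 2048: 34.
2037 has 365 days, so 365 − 91 = 274 days remain in 2037.
Full years 2038–2047: 8 common + 2 leap = 8×365 + 2×366 = 3652 days.
Total: 274 + 3652 + 34 = 3960 days.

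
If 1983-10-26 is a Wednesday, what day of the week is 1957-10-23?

Count forward from the earlier date (October 23, 1957) to the later (October 26, 1983):
Day-of-year of October 23, 1957: 296.
Day-of-year of October 26, 1983: 299.
1957 has 365 days, so 365 − 296 = 69 days remain in 1957.
Full years 1958–1982: 19 common + 6 leap = 19×365 + 6×366 = 9131 days.
Total: 69 + 9131 + 299 = 9499 days.
9499 is a multiple of 7, so 1957-10-23 falls on the same weekday: Wednesday.

Wednesday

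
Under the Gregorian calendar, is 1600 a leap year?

1600 is a leap year (divisible by 400).

Yes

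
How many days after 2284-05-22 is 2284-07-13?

52

May 2284: 31 − 22 = 9 days remain.
Then June (30): 30 days.
July 1–13, 2284: 13 days.
Total: 9 + 30 + 13 = 52 days.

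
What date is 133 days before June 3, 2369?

January 21, 2369

Count 133 days before June 3, 2369:
January 2369: 31 − 21 = 10 days remain.
Then February 2369 (28), March (31), April (30), May (31): 28 + 31 + 30 + 31 = 120 days.
June 1–3, 2369: 3 days.
Total: 10 + 120 + 3 = 133 days.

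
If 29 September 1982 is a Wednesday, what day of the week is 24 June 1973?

Count forward from the earlier date (June 24, 1973) to the later (September 29, 1982):
Day-of-year of June 24, 1973: 175.
Day-of-year of September 29, 1982: 272.
1973 has 365 days, so 365 − 175 = 190 days remain in 1973.
Full years 1974–1981: 6 common + 2 leap = 6×365 + 2×366 = 2922 days.
Total: 190 + 2922 + 272 = 3384 days.
3384 mod 7 = 3, so 3 days before Wednesday is Sunday.

Sunday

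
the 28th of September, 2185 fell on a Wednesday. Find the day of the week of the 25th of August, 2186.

September 2185: 30 − 28 = 2 days remain.
Then 10 full months totalling 304 days.
August 1–25, 2186: 25 days.
Total: 2 + 304 + 25 = 331 days.
331 mod 7 = 2, so 2 days after Wednesday is Friday.

Friday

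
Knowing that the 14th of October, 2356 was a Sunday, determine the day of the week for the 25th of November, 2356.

October 2356: 31 − 14 = 17 days remain.
November 1–25, 2356: 25 days.
Total: 17 + 25 = 42 days.
42 is a multiple of 7, so the 25th of November, 2356 falls on the same weekday: Sunday.

Sunday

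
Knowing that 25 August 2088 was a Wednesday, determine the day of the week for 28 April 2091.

Saturday

Day-of-year of August 25, 2088: 238.
Day-of-year of April 28, 2091: 118.
2088 has 366 days, so 366 − 238 = 128 days remain in 2088.
Full years: 2089: 365; 2090: 365. Sum = 730.
Total: 128 + 730 + 118 = 976 days.
976 mod 7 = 3, so 3 days after Wednesday is Saturday.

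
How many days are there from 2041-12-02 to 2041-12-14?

Within December 2041: 14 − 2 = 12 days.

12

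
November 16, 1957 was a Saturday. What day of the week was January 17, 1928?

Tuesday

Count forward from the earlier date (January 17, 1928) to the later (November 16, 1957):
From January 17, 1928 to January 17, 1957: 29 years, of which 8 contain a Feb 29 — 21×365 + 8×366 = 10593 days.
January 1957: 31 − 17 = 14 days remain.
Then 9 full months totalling 273 days.
November 1–16, 1957: 16 days.
Residual: 303 days.
Total: 10896 days.
10896 mod 7 = 4, so 4 days before Saturday is Tuesday.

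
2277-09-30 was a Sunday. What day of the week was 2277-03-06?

Tuesday

Count forward from the earlier date (March 6, 2277) to the later (September 30, 2277):
March 2277: 31 − 6 = 25 days remain.
Then April (30), May (31), June (30), July (31), August (31): 30 + 31 + 30 + 31 + 31 = 153 days.
September 1–30, 2277: 30 days.
Total: 25 + 153 + 30 = 208 days.
208 mod 7 = 5, so 5 days before Sunday is Tuesday.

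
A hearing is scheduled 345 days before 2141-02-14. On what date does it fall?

2140-03-06

Count 345 days before February 14, 2141:
Day-of-year of March 6, 2140: 66.
Day-of-year of February 14, 2141: 45.
2140 has 366 days, so 366 − 66 = 300 days remain in 2140.
Total: 300 + 45 = 345 days.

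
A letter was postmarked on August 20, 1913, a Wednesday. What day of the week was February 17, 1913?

Monday

Count forward from the earlier date (February 17, 1913) to the later (August 20, 1913):
February 1913: 28 − 17 = 11 days remain (1913 is not a leap year, so February has 28 days).
Then March (31), April (30), May (31), June (30), July (31): 31 + 30 + 31 + 30 + 31 = 153 days.
August 1–20, 1913: 20 days.
Total: 11 + 153 + 20 = 184 days.
184 mod 7 = 2, so 2 days before Wednesday is Monday.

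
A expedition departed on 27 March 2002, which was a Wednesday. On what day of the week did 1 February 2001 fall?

Count forward from the earlier date (February 1, 2001) to the later (March 27, 2002):
February 2001: 28 − 1 = 27 days remain (2001 is not a leap year, so February has 28 days).
Then 12 full months totalling 365 days.
March 1–27, 2002: 27 days.
Total: 27 + 365 + 27 = 419 days.
419 mod 7 = 6, so 6 days before Wednesday is Thursday.

Thursday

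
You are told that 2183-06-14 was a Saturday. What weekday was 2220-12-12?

Day-of-year of June 14, 2183: 165.
Day-of-year of December 12, 2220: 347.
2183 has 365 days, so 365 − 165 = 200 days remain in 2183.
Full years 2184–2219: 28 common + 8 leap = 28×365 + 8×366 = 13148 days.
Total: 200 + 13148 + 347 = 13695 days.
13695 mod 7 = 3, so 3 days after Saturday is Tuesday.

Tuesday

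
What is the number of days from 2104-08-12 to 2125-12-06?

From August 12, 2104 to August 12, 2125: 21 years, of which 5 contain a Feb 29 — 16×365 + 5×366 = 7670 days.
August 2125: 31 − 12 = 19 days remain.
Then September (30), October (31), November (30): 30 + 31 + 30 = 91 days.
December 1–6, 2125: 6 days.
Residual: 116 days.
Total: 7786 days.

7786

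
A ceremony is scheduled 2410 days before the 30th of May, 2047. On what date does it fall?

the 23rd of October, 2040

Count 2410 days before May 30, 2047:
October 23, 2040 → October 23, 2041: 365 days.
October 23, 2041 → October 23, 2042: 365 days.
October 23, 2042 → October 23, 2043: 365 days.
October 23, 2043 → October 23, 2044: 366 days (2044 is a leap year).
October 23, 2044 → October 23, 2045: 365 days.
October 23, 2045 → October 23, 2046: 365 days.
October 2046: 31 − 23 = 8 days remain.
Then November (30), December (31), January (31), February 2047 (28), March (31), April (30): 30 + 31 + 31 + 28 + 31 + 30 = 181 days.
May 1–30, 2047: 30 days.
Residual: 219 days.
Total: 2410 days.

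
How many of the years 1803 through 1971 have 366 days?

41

Years divisible by 4: 1804, 1808, …, 1968 — 42 in all.
Of these, 1900 is divisible by 100 but not 400, so not leap.
Leap years: 42 − 1 = 41.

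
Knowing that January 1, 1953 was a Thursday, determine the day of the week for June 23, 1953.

Tuesday

January 1953: 31 − 1 = 30 days remain.
Then February 1953 (28), March (31), April (30), May (31): 28 + 31 + 30 + 31 = 120 days.
June 1–23, 1953: 23 days.
Total: 30 + 120 + 23 = 173 days.
173 mod 7 = 5, so 5 days after Thursday is Tuesday.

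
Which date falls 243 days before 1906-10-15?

1906-02-14

Count 243 days before October 15, 1906:
February 1906: 28 − 14 = 14 days remain (1906 is not a leap year, so February has 28 days).
Then March (31), April (30), May (31), June (30), July (31), August (31), September (30): 31 + 30 + 31 + 30 + 31 + 31 + 30 = 214 days.
October 1–15, 1906: 15 days.
Total: 14 + 214 + 15 = 243 days.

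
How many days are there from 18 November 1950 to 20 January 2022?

Day-of-year of November 18, 1950: 322.
Day-of-year of January 20, 2022: 20.
1950 has 365 days, so 365 − 322 = 43 days remain in 1950.
Full years 1951–2021: 53 common + 18 leap = 53×365 + 18×366 = 25933 days.
Total: 43 + 25933 + 20 = 25996 days.

25996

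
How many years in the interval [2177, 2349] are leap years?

41

Years divisible by 4: 2180, 2184, …, 2348 — 43 in all.
Of these, 2200, 2300 are divisible by 100 but not 400, so not leap.
Leap years: 43 − 2 = 41.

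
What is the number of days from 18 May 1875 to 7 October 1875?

May 1875: 31 − 18 = 13 days remain.
Then June (30), July (31), August (31), September (30): 30 + 31 + 31 + 30 = 122 days.
October 1–7, 1875: 7 days.
Total: 13 + 122 + 7 = 142 days.

142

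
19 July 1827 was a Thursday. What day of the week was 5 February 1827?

Monday

Count forward from the earlier date (February 5, 1827) to the later (July 19, 1827):
February 1827: 28 − 5 = 23 days remain (1827 is not a leap year, so February has 28 days).
Then March (31), April (30), May (31), June (30): 31 + 30 + 31 + 30 = 122 days.
July 1–19, 1827: 19 days.
Total: 23 + 122 + 19 = 164 days.
164 mod 7 = 3, so 3 days before Thursday is Monday.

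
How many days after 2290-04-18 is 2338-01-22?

17445

From April 18, 2290 to April 18, 2337: 47 years, of which 11 contain a Feb 29 — 36×365 + 11×366 = 17166 days.
(2300 is not a leap year (divisible by 100 but not 400).)
April 2337: 30 − 18 = 12 days remain.
Then May (31), June (30), July (31), August (31), September (30), October (31), November (30), December (31): 31 + 30 + 31 + 31 + 30 + 31 + 30 + 31 = 245 days.
January 1–22, 2338: 22 days.
Residual: 279 days.
Total: 17445 days.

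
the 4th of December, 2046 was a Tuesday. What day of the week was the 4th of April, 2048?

December 4, 2046 → December 4, 2047: 365 days.
December 2047: 31 − 4 = 27 days remain.
Then January (31), February 2048 (29), March (31): 31 + 29 + 31 = 91 days.
April 1–4, 2048: 4 days.
Residual: 122 days.
Total: 487 days.
487 mod 7 = 4, so 4 days after Tuesday is Saturday.

Saturday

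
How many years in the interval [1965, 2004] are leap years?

Years divisible by 4 in [1965, 2004]: 1968, 1972, 1976, 1980, 1984, 1988, 1992, 1996, 2000, 2004.
2000 is divisible by 400, so still leap.
No century exceptions apply. Count: 10.

10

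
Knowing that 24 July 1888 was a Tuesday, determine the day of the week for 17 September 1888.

Monday

July 1888: 31 − 24 = 7 days remain.
Then August (31): 31 days.
September 1–17, 1888: 17 days.
Total: 7 + 31 + 17 = 55 days.
55 mod 7 = 6, so 6 days after Tuesday is Monday.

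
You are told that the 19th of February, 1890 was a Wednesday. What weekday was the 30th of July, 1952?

From February 19, 1890 to February 19, 1952: 62 years, of which 14 contain a Feb 29 — 48×365 + 14×366 = 22644 days.
(1900 is not a leap year (divisible by 100 but not 400).)
February 1952: 29 − 19 = 10 days remain (1952 is a leap year, so February has 29 days).
Then March (31), April (30), May (31), June (30): 31 + 30 + 31 + 30 = 122 days.
July 1–30, 1952: 30 days.
Residual: 162 days.
Total: 22806 days.
22806 is a multiple of 7, so the 30th of July, 1952 falls on the same weekday: Wednesday.

Wednesday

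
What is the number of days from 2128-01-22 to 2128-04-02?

January 2128: 31 − 22 = 9 days remain.
Then February 2128 (29), March (31): 29 + 31 = 60 days.
April 1–2, 2128: 2 days.
Total: 9 + 60 + 2 = 71 days.

71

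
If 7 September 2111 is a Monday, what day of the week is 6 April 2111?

Monday

Count forward from the earlier date (April 6, 2111) to the later (September 7, 2111):
April 2111: 30 − 6 = 24 days remain.
Then May (31), June (30), July (31), August (31): 31 + 30 + 31 + 31 = 123 days.
September 1–7, 2111: 7 days.
Total: 24 + 123 + 7 = 154 days.
154 is a multiple of 7, so 6 April 2111 falls on the same weekday: Monday.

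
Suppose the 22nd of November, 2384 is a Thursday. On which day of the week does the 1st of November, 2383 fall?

Tuesday

Count forward from the earlier date (November 1, 2383) to the later (November 22, 2384):
November 2383: 30 − 1 = 29 days remain.
Then 11 full months totalling 336 days.
November 1–22, 2384: 22 days.
Total: 29 + 336 + 22 = 387 days.
387 mod 7 = 2, so 2 days before Thursday is Tuesday.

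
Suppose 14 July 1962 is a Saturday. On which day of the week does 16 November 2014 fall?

Sunday

Day-of-year of July 14, 1962: 195.
Day-of-year of November 16, 2014: 320.
1962 has 365 days, so 365 − 195 = 170 days remain in 1962.
Full years 1963–2013: 38 common + 13 leap = 38×365 + 13×366 = 18628 days.
Total: 170 + 18628 + 320 = 19118 days.
19118 mod 7 = 1, so 1 day after Saturday is Sunday.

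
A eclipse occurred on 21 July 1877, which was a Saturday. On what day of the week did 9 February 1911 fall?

Thursday

Day-of-year of July 21, 1877: 202.
Day-of-year of February 9, 1911: 40.
1877 has 365 days, so 365 − 202 = 163 days remain in 1877.
Full years 1878–1910: 26 common + 7 leap = 26×365 + 7×366 = 12052 days.
Total: 163 + 12052 + 40 = 12255 days.
12255 mod 7 = 5, so 5 days after Saturday is Thursday.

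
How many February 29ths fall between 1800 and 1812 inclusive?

3

Years divisible by 4 in [1800, 1812]: 1800, 1804, 1808, 1812.
Of these, 1800 is divisible by 100 but not 400, so not leap.
Leap years: 4 − 1 = 3.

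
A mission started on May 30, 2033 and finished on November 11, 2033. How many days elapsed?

165

May 2033: 31 − 30 = 1 day remains.
Then June (30), July (31), August (31), September (30), October (31): 30 + 31 + 31 + 30 + 31 = 153 days.
November 1–11, 2033: 11 days.
Total: 1 + 153 + 11 = 165 days.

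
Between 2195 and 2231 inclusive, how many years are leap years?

Years divisible by 4 in [2195, 2231]: 2196, 2200, 2204, 2208, 2212, 2216, 2220, 2224, 2228.
Of these, 2200 is divisible by 100 but not 400, so not leap.
Leap years: 9 − 1 = 8.

8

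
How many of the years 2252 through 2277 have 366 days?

7

Years divisible by 4 in [2252, 2277]: 2252, 2256, 2260, 2264, 2268, 2272, 2276.
No century exceptions apply. Count: 7.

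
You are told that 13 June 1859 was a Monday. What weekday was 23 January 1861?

Day-of-year of June 13, 1859: 164.
Day-of-year of January 23, 1861: 23.
1859 has 365 days, so 365 − 164 = 201 days remain in 1859.
Full years: 1860: 366. Sum = 366.
Total: 201 + 366 + 23 = 590 days.
590 mod 7 = 2, so 2 days after Monday is Wednesday.

Wednesday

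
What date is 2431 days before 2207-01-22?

2200-05-27

Count 2431 days before January 22, 2207:
May 27, 2200 → May 27, 2201: 365 days.
May 27, 2201 → May 27, 2202: 365 days.
May 27, 2202 → May 27, 2203: 365 days.
May 27, 2203 → May 27, 2204: 366 days (2204 is a leap year).
May 27, 2204 → May 27, 2205: 365 days.
May 27, 2205 → May 27, 2206: 365 days.
May 2206: 31 − 27 = 4 days remain.
Then June (30), July (31), August (31), September (30), October (31), November (30), December (31): 30 + 31 + 31 + 30 + 31 + 30 + 31 = 214 days.
January 1–22, 2207: 22 days.
Residual: 240 days.
Total: 2431 days.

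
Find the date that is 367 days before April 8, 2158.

April 6, 2157

Count 367 days before April 8, 2158:
April 6, 2157 → April 6, 2158: 365 days.
Within April 2158: 8 − 6 = 2 days.
Total: 367 days.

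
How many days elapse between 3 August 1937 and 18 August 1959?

From August 3, 1937 to August 3, 1959: 22 years, of which 5 contain a Feb 29 — 17×365 + 5×366 = 8035 days.
Within August 1959: 18 − 3 = 15 days.
Total: 8050 days.

8050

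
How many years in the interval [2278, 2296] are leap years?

5

Years divisible by 4 in [2278, 2296]: 2280, 2284, 2288, 2292, 2296.
No century exceptions apply. Count: 5.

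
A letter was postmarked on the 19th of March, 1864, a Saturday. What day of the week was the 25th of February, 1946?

Monday

From March 19, 1864 to March 19, 1945: 81 years, of which 19 contain a Feb 29 — 62×365 + 19×366 = 29584 days.
(1900 is not a leap year (divisible by 100 but not 400).)
March 1945: 31 − 19 = 12 days remain.
Then 10 full months totalling 306 days.
February 1–25, 1946: 25 days (1946 is not a leap year).
Residual: 343 days.
Total: 29927 days.
29927 mod 7 = 2, so 2 days after Saturday is Monday.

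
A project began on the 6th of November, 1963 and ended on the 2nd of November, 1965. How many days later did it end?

November 6, 1963 → November 6, 1964: 366 days (1964 is a leap year).
November 1964: 30 − 6 = 24 days remain.
Then 11 full months totalling 335 days.
November 1–2, 1965: 2 days.
Residual: 361 days.
Total: 727 days.

727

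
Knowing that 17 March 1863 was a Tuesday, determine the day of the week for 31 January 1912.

Wednesday

Day-of-year of March 17, 1863: 76.
Day-of-year of January 31, 1912: 31.
1863 has 365 days, so 365 − 76 = 289 days remain in 1863.
Full years 1864–1911: 37 common + 11 leap = 37×365 + 11×366 = 17531 days.
Total: 289 + 17531 + 31 = 17851 days.
17851 mod 7 = 1, so 1 day after Tuesday is Wednesday.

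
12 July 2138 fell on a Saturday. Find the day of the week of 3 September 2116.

Thursday

Count forward from the earlier date (September 3, 2116) to the later (July 12, 2138):
Day-of-year of September 3, 2116: 247.
Day-of-year of July 12, 2138: 193.
2116 has 366 days, so 366 − 247 = 119 days remain in 2116.
Full years 2117–2137: 16 common + 5 leap = 16×365 + 5×366 = 7670 days.
Total: 119 + 7670 + 193 = 7982 days.
7982 mod 7 = 2, so 2 days before Saturday is Thursday.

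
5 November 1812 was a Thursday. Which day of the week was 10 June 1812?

Count forward from the earlier date (June 10, 1812) to the later (November 5, 1812):
June 1812: 30 − 10 = 20 days remain.
Then July (31), August (31), September (30), October (31): 31 + 31 + 30 + 31 = 123 days.
November 1–5, 1812: 5 days.
Total: 20 + 123 + 5 = 148 days.
148 mod 7 = 1, so 1 day before Thursday is Wednesday.

Wednesday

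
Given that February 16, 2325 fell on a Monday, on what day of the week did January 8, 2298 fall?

Count forward from the earlier date (January 8, 2298) to the later (February 16, 2325):
From January 8, 2298 to January 8, 2325: 27 years, of which 6 contain a Feb 29 — 21×365 + 6×366 = 9861 days.
(2300 is not a leap year (divisible by 100 but not 400).)
January 2325: 31 − 8 = 23 days remain.
February 1–16, 2325: 16 days (2325 is not a leap year).
Residual: 39 days.
Total: 9900 days.
9900 mod 7 = 2, so 2 days before Monday is Saturday.

Saturday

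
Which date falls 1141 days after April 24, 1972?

June 9, 1975

Count 1141 days after April 24, 1972:
April 24, 1972 → April 24, 1973: 365 days.
April 24, 1973 → April 24, 1974: 365 days.
April 24, 1974 → April 24, 1975: 365 days.
April 1975: 30 − 24 = 6 days remain.
Then May (31): 31 days.
June 1–9, 1975: 9 days.
Residual: 46 days.
Total: 1141 days.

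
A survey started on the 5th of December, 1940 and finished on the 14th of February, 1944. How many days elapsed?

December 5, 1940 → December 5, 1941: 365 days.
December 5, 1941 → December 5, 1942: 365 days.
December 5, 1942 → December 5, 1943: 365 days.
December 1943: 31 − 5 = 26 days remain.
Then January (31): 31 days.
February 1–14, 1944: 14 days (1944 is a leap year).
Residual: 71 days.
Total: 1166 days.

1166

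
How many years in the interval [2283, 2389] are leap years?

Years divisible by 4: 2284, 2288, …, 2388 — 27 in all.
Of these, 2300 is divisible by 100 but not 400, so not leap.
Leap years: 27 − 1 = 26.

26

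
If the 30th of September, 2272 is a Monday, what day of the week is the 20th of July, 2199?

Saturday

Count forward from the earlier date (July 20, 2199) to the later (September 30, 2272):
Day-of-year of July 20, 2199: 201.
Day-of-year of September 30, 2272: 274.
2199 has 365 days, so 365 − 201 = 164 days remain in 2199.
Full years 2200–2271: 55 common + 17 leap = 55×365 + 17×366 = 26297 days.
Total: 164 + 26297 + 274 = 26735 days.
26735 mod 7 = 2, so 2 days before Monday is Saturday.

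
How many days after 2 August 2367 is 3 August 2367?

1

Within August 2367: 3 − 2 = 1 day.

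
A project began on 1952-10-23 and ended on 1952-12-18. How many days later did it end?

56

October 1952: 31 − 23 = 8 days remain.
Then November (30): 30 days.
December 1–18, 1952: 18 days.
Total: 8 + 30 + 18 = 56 days.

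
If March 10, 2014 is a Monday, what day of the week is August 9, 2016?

Day-of-year of March 10, 2014: 69.
Day-of-year of August 9, 2016: 222.
2014 has 365 days, so 365 − 69 = 296 days remain in 2014.
Full years: 2015: 365. Sum = 365.
Total: 296 + 365 + 222 = 883 days.
883 mod 7 = 1, so 1 day after Monday is Tuesday.

Tuesday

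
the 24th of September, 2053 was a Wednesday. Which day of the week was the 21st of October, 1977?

Friday

Count forward from the earlier date (October 21, 1977) to the later (September 24, 2053):
From October 21, 1977 to October 21, 2052: 75 years, of which 19 contain a Feb 29 — 56×365 + 19×366 = 27394 days.
(2000 is a leap year (divisible by 400).)
October 2052: 31 − 21 = 10 days remain.
Then 10 full months totalling 304 days.
September 1–24, 2053: 24 days.
Residual: 338 days.
Total: 27732 days.
27732 mod 7 = 5, so 5 days before Wednesday is Friday.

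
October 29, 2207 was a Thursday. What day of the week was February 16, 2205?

Count forward from the earlier date (February 16, 2205) to the later (October 29, 2207):
February 16, 2205 → February 16, 2206: 365 days.
February 16, 2206 → February 16, 2207: 365 days.
February 2207: 28 − 16 = 12 days remain (2207 is not a leap year, so February has 28 days).
Then March (31), April (30), May (31), June (30), July (31), August (31), September (30): 31 + 30 + 31 + 30 + 31 + 31 + 30 = 214 days.
October 1–29, 2207: 29 days.
Residual: 255 days.
Total: 985 days.
985 mod 7 = 5, so 5 days before Thursday is Saturday.

Saturday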